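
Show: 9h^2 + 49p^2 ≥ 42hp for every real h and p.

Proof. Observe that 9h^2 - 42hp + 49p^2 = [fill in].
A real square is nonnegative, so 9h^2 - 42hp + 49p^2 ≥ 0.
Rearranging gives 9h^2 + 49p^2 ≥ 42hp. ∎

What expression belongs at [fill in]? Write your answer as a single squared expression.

9h^2 - 42hp + 49p^2 is a perfect-square trinomial: the outer terms are (3h)^2 and (7p)^2, and the cross term is -2·3h·7p.
So 9h^2 - 42hp + 49p^2 = (3h - 7p)^2 ≥ 0.

(3h - 7p)^2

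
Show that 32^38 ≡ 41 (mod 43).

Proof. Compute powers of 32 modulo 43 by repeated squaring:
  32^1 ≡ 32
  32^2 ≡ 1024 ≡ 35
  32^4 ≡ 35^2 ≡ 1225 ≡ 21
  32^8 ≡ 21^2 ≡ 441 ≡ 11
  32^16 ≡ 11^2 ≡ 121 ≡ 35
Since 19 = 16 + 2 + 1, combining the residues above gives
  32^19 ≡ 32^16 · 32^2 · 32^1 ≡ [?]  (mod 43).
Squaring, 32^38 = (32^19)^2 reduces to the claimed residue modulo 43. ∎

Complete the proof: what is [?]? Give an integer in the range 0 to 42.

32^16 · 32^2 · 32^1 ≡ 35 · 35 · 32 = 39200.
39200 mod 43 = 27, so 32^19 ≡ 27 (mod 43).

27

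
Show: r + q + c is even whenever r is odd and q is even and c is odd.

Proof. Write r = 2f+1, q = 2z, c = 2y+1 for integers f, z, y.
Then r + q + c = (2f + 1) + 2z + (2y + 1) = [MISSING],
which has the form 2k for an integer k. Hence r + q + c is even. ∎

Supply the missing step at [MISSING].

Expanding: (2f + 1) + 2z + (2y + 1) = 2f + 2y + 2z + 2.
Every term is even; pulling out the factor of 2 gives 2(f + y + z + 1).

2(f + y + z + 1)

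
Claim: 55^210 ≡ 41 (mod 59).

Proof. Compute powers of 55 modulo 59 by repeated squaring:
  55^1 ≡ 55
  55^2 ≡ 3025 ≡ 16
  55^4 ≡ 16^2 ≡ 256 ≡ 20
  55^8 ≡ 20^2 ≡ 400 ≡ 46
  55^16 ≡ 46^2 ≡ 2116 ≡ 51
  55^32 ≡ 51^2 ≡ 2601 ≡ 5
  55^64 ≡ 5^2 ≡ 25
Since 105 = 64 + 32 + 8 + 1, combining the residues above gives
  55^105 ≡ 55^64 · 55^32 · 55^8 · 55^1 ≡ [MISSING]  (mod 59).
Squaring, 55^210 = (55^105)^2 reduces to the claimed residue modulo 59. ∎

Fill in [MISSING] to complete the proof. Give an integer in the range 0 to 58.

55^64 · 55^32 · 55^8 · 55^1 ≡ 25 · 5 · 46 · 55 = 316250.
316250 mod 59 = 10, so 55^105 ≡ 10 (mod 59).

10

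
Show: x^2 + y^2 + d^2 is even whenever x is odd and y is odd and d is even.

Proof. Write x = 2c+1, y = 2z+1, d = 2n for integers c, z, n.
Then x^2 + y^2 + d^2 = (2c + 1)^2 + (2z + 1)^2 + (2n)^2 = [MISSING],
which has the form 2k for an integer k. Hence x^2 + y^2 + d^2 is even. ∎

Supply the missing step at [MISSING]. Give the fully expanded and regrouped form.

Expanding: (2c + 1)^2 + (2z + 1)^2 + (2n)^2 = 4c^2 + 4c + 4n^2 + 4z^2 + 4z + 2.
Every term is even; pulling out the factor of 2 gives 2(2c^2 + 2c + 2n^2 + 2z^2 + 2z + 1).

2(2c^2 + 2c + 2n^2 + 2z^2 + 2z + 1)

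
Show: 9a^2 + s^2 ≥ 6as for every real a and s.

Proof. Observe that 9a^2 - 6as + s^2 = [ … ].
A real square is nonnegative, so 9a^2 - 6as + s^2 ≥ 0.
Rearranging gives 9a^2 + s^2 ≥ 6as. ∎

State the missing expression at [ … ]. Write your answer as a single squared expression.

9a^2 - 6as + s^2 is a perfect-square trinomial: the outer terms are (3a)^2 and (s)^2, and the cross term is -2·3a·s.
So 9a^2 - 6as + s^2 = (3a - s)^2 ≥ 0.

(3a - s)^2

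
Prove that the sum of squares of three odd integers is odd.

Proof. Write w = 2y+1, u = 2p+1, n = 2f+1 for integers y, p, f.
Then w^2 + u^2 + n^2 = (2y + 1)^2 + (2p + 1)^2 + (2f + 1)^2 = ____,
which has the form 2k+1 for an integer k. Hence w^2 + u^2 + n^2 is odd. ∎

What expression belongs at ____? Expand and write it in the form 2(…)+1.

2(2f^2 + 2f + 2p^2 + 2p + 2y^2 + 2y + 1) + 1

Expanding: (2y + 1)^2 + (2p + 1)^2 + (2f + 1)^2 = 4f^2 + 4f + 4p^2 + 4p + 4y^2 + 4y + 3.
Every term except the constant is even, so this is 2(2f^2 + 2f + 2p^2 + 2p + 2y^2 + 2y + 1) + 1,
and 2f^2 + 2f + 2p^2 + 2p + 2y^2 + 2y + 1 ∈ ℤ gives the required form.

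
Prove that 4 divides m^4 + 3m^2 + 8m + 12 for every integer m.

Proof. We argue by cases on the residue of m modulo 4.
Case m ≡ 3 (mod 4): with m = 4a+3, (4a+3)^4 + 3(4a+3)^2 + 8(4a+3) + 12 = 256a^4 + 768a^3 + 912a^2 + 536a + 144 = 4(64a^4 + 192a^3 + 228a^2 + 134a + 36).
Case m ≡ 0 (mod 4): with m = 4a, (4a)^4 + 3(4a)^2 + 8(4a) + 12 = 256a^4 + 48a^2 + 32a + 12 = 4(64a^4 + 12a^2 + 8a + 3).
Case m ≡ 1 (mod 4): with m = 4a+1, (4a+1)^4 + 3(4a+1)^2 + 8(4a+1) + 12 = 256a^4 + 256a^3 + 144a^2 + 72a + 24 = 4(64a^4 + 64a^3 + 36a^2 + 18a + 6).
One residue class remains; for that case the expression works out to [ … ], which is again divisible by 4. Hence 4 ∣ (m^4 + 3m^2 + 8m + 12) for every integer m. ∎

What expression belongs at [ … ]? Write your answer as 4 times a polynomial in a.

Only m ≡ 2 (mod 4) is unaccounted for. Put m = 4a+2:
(4a+2)^4 + 3(4a+2)^2 + 8(4a+2) + 12 expands to 256a^4 + 512a^3 + 432a^2 + 208a + 56,
and factoring out 4 leaves 4(64a^4 + 128a^3 + 108a^2 + 52a + 14).

4(64a^4 + 128a^3 + 108a^2 + 52a + 14)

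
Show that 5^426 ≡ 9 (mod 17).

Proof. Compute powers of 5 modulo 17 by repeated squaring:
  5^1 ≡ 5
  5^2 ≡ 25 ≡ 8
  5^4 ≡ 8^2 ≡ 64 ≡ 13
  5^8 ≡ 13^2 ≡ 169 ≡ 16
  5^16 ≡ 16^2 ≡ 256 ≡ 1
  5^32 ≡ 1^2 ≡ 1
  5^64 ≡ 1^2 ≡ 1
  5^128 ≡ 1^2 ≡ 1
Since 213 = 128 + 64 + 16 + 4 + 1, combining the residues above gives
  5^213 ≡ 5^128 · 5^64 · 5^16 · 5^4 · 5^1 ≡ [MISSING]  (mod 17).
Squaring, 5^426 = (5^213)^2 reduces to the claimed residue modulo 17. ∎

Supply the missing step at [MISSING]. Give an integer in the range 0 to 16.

14

Multiply the listed residues: 1 · 1 · 1 · 13 · 5 = 1 → 1 → 13 → 65.
Reducing modulo 17: 65 = 3·17 + 14, so 5^213 ≡ 14.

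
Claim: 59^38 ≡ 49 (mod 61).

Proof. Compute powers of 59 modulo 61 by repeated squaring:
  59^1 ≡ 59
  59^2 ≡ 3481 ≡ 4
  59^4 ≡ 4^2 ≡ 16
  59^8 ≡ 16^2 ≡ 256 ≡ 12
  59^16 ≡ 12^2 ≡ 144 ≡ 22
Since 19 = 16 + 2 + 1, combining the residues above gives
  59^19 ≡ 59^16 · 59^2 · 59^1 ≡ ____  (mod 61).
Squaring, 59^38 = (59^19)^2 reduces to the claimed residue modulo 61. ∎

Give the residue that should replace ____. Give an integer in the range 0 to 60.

7

59^16 · 59^2 · 59^1 ≡ 22 · 4 · 59 = 5192.
5192 mod 61 = 7, so 59^19 ≡ 7 (mod 61).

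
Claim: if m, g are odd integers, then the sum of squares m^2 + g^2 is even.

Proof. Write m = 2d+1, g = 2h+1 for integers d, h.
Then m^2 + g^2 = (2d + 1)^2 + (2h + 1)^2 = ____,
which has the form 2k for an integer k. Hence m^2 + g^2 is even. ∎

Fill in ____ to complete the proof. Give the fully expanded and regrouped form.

2(2d^2 + 2d + 2h^2 + 2h + 1)

Expanding: (2d + 1)^2 + (2h + 1)^2 = 4d^2 + 4d + 4h^2 + 4h + 2.
Every term is even; pulling out the factor of 2 gives 2(2d^2 + 2d + 2h^2 + 2h + 1).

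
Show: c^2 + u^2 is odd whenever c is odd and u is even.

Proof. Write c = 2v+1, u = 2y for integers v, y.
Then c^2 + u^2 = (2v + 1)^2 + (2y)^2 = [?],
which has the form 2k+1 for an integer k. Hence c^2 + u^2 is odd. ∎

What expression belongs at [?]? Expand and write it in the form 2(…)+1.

2(2v^2 + 2v + 2y^2) + 1

Expanding: (2v + 1)^2 + (2y)^2 = 4v^2 + 4v + 4y^2 + 1.
Every term except the constant is even, so this is 2(2v^2 + 2v + 2y^2) + 1,
and 2v^2 + 2v + 2y^2 ∈ ℤ gives the required form.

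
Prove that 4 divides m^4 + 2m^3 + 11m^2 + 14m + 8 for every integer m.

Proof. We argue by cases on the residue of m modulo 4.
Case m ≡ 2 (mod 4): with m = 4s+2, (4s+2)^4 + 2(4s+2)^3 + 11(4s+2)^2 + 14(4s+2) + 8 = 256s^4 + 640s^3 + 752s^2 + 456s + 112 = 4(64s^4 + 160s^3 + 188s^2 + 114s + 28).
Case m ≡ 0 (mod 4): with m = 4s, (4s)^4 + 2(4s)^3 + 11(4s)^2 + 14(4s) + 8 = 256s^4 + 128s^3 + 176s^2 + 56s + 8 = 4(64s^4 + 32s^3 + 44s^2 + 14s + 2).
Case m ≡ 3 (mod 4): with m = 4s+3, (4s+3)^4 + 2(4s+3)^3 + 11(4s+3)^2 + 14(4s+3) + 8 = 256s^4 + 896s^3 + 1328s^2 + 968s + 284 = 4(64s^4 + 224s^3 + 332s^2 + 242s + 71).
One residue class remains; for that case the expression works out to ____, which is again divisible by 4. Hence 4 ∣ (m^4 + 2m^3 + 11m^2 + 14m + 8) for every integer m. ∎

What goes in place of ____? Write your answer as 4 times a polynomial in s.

4(64s^4 + 96s^3 + 92s^2 + 46s + 9)

The residues treated are {2, 0, 3}, so the missing case is m ≡ 1 (mod 4); write m = 4s+1.
Then (4s+1)^4 + 2(4s+1)^3 + 11(4s+1)^2 + 14(4s+1) + 8 = 256s^4 + 384s^3 + 368s^2 + 184s + 36 = 4(64s^4 + 96s^3 + 92s^2 + 46s + 9).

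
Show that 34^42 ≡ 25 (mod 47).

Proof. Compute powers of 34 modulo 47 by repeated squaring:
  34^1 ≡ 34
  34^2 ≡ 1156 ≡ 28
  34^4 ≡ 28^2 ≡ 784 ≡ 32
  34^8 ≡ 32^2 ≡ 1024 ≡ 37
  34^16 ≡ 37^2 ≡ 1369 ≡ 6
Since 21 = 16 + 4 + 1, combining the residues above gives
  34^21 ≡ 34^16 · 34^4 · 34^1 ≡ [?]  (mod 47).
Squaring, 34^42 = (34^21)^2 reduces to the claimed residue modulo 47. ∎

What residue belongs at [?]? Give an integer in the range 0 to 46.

42

34^16 · 34^4 · 34^1 ≡ 6 · 32 · 34 = 6528.
6528 mod 47 = 42, so 34^21 ≡ 42 (mod 47).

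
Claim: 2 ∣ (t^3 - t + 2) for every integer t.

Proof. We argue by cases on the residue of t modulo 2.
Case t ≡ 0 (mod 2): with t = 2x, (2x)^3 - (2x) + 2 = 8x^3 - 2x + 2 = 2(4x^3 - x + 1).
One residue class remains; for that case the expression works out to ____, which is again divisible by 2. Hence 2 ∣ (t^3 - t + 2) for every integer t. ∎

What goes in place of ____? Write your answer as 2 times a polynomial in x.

2(4x^3 + 6x^2 + 2x + 1)

The residues treated are {0}, so the missing case is t ≡ 1 (mod 2); write t = 2x+1.
Then (2x+1)^3 - (2x+1) + 2 = 8x^3 + 12x^2 + 4x + 2 = 2(4x^3 + 6x^2 + 2x + 1).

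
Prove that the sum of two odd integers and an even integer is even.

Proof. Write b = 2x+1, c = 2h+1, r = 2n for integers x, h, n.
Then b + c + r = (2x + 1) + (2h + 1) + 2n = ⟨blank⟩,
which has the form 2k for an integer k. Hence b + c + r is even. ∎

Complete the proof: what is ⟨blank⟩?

(2x + 1) + (2h + 1) + 2n = 2h + 2n + 2x + 2
= 2(h + n + x + 1).
Since h + n + x + 1 is an integer, the sum is of the form 2k for an integer k.

2(h + n + x + 1)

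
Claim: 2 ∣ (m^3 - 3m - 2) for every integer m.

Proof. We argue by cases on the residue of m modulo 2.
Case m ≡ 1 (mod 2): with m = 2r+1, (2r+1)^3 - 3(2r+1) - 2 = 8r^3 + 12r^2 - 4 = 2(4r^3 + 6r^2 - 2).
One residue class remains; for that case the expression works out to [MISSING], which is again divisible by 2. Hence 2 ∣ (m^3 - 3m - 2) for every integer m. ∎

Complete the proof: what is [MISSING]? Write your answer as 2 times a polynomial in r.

Only m ≡ 0 (mod 2) is unaccounted for. Put m = 2r:
(2r)^3 - 3(2r) - 2 expands to 8r^3 - 6r - 2,
and factoring out 2 leaves 2(4r^3 - 3r - 1).

2(4r^3 - 3r - 1)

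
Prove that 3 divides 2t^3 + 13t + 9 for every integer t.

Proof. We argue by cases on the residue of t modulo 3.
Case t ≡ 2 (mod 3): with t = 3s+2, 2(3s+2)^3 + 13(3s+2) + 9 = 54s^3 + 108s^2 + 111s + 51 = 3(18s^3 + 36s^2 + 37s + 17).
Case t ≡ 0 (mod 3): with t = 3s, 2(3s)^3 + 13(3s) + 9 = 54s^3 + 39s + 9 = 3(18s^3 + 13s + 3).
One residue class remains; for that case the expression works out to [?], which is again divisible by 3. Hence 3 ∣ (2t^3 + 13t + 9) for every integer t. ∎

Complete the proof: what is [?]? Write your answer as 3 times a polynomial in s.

3(18s^3 + 18s^2 + 19s + 8)

The residues treated are {2, 0}, so the missing case is t ≡ 1 (mod 3); write t = 3s+1.
Then 2(3s+1)^3 + 13(3s+1) + 9 = 54s^3 + 54s^2 + 57s + 24 = 3(18s^3 + 18s^2 + 19s + 8).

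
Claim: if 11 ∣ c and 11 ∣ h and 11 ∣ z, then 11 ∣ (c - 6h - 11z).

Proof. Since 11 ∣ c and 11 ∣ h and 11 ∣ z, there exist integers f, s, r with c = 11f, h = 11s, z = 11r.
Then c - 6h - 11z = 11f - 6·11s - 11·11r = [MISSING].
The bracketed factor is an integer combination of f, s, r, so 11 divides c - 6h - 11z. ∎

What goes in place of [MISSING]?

11(f - 11r - 6s)

Each term has a factor of 11: 11f - 6·11s - 11·11r = 11·(f - 11r - 6s).
Since f - 11r - 6s is an integer, 11 ∣ (c - 6h - 11z).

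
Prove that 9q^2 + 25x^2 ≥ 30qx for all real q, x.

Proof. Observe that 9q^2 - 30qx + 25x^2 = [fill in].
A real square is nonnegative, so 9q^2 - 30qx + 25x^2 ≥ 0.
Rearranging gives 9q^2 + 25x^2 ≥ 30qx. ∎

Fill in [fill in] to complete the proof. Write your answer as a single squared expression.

(3q - 5x)^2

9q^2 - 30qx + 25x^2 is a perfect-square trinomial: the outer terms are (3q)^2 and (5x)^2, and the cross term is -2·3q·5x.
So 9q^2 - 30qx + 25x^2 = (3q - 5x)^2 ≥ 0.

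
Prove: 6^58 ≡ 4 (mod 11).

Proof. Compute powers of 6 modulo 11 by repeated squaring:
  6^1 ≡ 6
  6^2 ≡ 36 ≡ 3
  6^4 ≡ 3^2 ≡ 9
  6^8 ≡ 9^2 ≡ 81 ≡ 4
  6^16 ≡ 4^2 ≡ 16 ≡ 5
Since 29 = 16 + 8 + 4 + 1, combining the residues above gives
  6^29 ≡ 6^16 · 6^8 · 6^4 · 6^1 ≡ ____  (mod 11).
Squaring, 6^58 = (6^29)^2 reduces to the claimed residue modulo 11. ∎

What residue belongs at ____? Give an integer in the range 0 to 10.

2

6^16 · 6^8 · 6^4 · 6^1 ≡ 5 · 4 · 9 · 6 = 1080.
1080 mod 11 = 2, so 6^29 ≡ 2 (mod 11).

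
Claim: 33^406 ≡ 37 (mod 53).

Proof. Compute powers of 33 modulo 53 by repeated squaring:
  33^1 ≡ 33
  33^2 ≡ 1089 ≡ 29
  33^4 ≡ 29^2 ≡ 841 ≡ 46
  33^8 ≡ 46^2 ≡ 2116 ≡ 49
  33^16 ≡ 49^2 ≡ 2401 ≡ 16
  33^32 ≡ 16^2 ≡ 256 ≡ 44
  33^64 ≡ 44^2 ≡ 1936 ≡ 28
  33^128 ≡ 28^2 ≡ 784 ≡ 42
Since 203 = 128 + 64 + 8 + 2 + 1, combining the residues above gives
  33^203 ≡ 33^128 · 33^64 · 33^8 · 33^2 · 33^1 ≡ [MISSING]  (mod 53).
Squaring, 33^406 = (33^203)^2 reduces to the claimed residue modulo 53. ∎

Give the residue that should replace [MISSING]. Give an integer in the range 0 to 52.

39

33^128 · 33^64 · 33^8 · 33^2 · 33^1 ≡ 42 · 28 · 49 · 29 · 33 = 55146168.
55146168 mod 53 = 39, so 33^203 ≡ 39 (mod 53).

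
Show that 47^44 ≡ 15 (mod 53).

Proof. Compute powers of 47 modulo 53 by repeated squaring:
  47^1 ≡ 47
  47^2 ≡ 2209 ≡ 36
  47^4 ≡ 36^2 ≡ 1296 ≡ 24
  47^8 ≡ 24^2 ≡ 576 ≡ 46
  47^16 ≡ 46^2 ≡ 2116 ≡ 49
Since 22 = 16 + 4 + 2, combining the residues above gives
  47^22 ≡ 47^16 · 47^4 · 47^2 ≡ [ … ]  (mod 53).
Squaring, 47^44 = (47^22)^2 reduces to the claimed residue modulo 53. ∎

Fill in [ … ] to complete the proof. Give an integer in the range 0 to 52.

42

47^16 · 47^4 · 47^2 ≡ 49 · 24 · 36 = 42336.
42336 mod 53 = 42, so 47^22 ≡ 42 (mod 53).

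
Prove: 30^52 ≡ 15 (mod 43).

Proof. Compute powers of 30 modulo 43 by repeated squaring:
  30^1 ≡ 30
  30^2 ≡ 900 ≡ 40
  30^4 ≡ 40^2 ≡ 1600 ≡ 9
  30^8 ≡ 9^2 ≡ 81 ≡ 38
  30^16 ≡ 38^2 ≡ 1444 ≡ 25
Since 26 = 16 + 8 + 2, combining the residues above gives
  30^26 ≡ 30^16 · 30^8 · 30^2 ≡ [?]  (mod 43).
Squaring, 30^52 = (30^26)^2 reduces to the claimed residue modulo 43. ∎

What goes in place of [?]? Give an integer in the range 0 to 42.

Multiply the listed residues: 25 · 38 · 40 = 950 → 38000.
Reducing modulo 43: 38000 = 883·43 + 31, so 30^26 ≡ 31.

31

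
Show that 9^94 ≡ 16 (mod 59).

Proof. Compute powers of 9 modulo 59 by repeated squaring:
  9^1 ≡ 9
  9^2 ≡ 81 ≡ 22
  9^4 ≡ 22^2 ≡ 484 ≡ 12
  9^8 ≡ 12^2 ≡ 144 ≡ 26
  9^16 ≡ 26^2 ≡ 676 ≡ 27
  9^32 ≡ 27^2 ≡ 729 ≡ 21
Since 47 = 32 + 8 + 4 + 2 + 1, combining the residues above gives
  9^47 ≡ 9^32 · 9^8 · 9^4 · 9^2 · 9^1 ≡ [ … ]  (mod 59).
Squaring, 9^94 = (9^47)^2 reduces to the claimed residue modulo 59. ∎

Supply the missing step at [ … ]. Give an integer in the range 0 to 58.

4

9^32 · 9^8 · 9^4 · 9^2 · 9^1 ≡ 21 · 26 · 12 · 22 · 9 = 1297296.
1297296 mod 59 = 4, so 9^47 ≡ 4 (mod 59).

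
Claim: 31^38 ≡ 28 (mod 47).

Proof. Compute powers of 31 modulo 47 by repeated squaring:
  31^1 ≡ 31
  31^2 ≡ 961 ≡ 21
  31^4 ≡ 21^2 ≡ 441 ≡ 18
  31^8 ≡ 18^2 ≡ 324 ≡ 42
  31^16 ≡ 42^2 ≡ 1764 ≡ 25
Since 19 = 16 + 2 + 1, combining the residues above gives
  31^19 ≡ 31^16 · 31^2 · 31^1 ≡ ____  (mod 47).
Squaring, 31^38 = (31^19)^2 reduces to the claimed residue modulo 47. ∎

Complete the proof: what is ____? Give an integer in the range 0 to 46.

13

Multiply the listed residues: 25 · 21 · 31 = 525 → 16275.
Reducing modulo 47: 16275 = 346·47 + 13, so 31^19 ≡ 13.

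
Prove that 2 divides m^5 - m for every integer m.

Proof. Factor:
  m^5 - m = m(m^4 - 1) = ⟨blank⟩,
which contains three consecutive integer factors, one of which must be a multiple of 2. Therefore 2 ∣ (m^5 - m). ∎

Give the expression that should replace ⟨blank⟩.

m^4 - 1 = (m^2 - 1)(m^2 + 1), and m^2 - 1 = (m-1)(m+1).
So m(m^4 - 1) = (m - 1)m(m + 1)(m^2 + 1).

(m - 1)m(m + 1)(m^2 + 1)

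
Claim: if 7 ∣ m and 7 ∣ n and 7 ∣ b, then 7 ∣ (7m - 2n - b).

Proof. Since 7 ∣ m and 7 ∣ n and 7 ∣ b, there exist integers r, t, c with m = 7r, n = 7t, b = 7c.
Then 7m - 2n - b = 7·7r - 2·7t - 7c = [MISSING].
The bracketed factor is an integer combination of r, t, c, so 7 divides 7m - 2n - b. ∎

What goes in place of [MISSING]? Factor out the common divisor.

Each term has a factor of 7: 7·7r - 2·7t - 7c = 7·(-c + 7r - 2t).
Since -c + 7r - 2t is an integer, 7 ∣ (7m - 2n - b).

7(-c + 7r - 2t)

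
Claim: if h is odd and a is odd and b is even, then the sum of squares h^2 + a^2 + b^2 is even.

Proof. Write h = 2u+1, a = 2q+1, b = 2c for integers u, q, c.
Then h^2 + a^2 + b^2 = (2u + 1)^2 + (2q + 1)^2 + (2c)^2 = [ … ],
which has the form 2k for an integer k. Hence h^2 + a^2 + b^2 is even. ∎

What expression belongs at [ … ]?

2(2c^2 + 2q^2 + 2q + 2u^2 + 2u + 1)

(2u + 1)^2 + (2q + 1)^2 + (2c)^2 = 4c^2 + 4q^2 + 4q + 4u^2 + 4u + 2
= 2(2c^2 + 2q^2 + 2q + 2u^2 + 2u + 1).
Since 2c^2 + 2q^2 + 2q + 2u^2 + 2u + 1 is an integer, the sum of squares is of the form 2k for an integer k.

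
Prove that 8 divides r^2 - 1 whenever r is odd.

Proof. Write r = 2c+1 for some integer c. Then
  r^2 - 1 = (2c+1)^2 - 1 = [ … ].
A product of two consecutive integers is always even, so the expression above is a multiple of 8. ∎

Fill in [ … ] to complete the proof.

4c(c + 1)

(2c+1)^2 - 1 = 4c^2 + 4c + 1 - 1 = 4c^2 + 4c = 4c(c+1).
Since c and c+1 are consecutive, c(c+1) is even, and 4·(even) is a multiple of 8.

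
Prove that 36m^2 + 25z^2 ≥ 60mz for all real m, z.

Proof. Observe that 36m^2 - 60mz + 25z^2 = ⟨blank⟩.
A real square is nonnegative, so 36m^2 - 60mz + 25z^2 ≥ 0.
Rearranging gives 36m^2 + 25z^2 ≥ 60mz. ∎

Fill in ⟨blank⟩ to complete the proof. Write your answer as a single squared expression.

36m^2 - 60mz + 25z^2 is a perfect-square trinomial: the outer terms are (6m)^2 and (5z)^2, and the cross term is -2·6m·5z.
So 36m^2 - 60mz + 25z^2 = (6m - 5z)^2 ≥ 0.

(6m - 5z)^2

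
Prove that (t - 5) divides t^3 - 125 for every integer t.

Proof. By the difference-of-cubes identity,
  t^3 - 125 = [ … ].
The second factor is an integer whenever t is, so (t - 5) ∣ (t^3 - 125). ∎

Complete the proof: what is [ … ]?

Polynomial division of t^3 - 125 by t - 5 leaves remainder 0 and quotient t^2 + 5t + 25.
Hence t^3 - 125 = (t - 5)(t^2 + 5t + 25).

(t - 5)(t^2 + 5t + 25)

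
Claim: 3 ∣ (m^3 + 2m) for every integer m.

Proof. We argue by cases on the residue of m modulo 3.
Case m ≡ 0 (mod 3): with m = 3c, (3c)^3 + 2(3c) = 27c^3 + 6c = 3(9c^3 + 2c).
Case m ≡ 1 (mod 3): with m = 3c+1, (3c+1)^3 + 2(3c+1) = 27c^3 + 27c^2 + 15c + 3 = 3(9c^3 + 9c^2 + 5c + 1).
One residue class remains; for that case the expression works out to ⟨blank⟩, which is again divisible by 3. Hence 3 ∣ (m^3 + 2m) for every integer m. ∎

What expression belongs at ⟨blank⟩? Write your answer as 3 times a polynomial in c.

Only m ≡ 2 (mod 3) is unaccounted for. Put m = 3c+2:
(3c+2)^3 + 2(3c+2) expands to 27c^3 + 54c^2 + 42c + 12,
and factoring out 3 leaves 3(9c^3 + 18c^2 + 14c + 4).

3(9c^3 + 18c^2 + 14c + 4)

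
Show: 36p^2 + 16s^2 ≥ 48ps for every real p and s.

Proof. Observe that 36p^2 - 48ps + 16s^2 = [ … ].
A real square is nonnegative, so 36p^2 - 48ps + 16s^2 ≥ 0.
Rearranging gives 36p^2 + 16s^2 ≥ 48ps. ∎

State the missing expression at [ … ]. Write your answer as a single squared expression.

(6p - 4s)^2

The leading and trailing coefficients are 6^2 and 4^2, and 48 = 2·6·4, so the trinomial is (6p - 4s)^2.
Hence 36p^2 - 48ps + 16s^2 ≥ 0.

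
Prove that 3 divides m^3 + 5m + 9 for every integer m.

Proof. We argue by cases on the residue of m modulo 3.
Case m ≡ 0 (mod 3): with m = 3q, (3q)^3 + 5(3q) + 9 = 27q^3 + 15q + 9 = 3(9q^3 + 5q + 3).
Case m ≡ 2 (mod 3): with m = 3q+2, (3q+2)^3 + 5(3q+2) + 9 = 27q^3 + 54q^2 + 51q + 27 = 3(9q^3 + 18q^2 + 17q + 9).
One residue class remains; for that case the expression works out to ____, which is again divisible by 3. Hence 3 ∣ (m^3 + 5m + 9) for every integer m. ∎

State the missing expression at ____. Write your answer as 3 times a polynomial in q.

3(9q^3 + 9q^2 + 8q + 5)

The residues treated are {0, 2}, so the missing case is m ≡ 1 (mod 3); write m = 3q+1.
Then (3q+1)^3 + 5(3q+1) + 9 = 27q^3 + 27q^2 + 24q + 15 = 3(9q^3 + 9q^2 + 8q + 5).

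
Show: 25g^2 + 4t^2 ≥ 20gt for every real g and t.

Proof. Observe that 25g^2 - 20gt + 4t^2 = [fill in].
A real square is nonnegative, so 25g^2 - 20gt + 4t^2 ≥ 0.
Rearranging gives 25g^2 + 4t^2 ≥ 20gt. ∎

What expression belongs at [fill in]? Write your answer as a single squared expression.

(5g - 2t)^2

The leading and trailing coefficients are 5^2 and 2^2, and 20 = 2·5·2, so the trinomial is (5g - 2t)^2.
Hence 25g^2 - 20gt + 4t^2 ≥ 0.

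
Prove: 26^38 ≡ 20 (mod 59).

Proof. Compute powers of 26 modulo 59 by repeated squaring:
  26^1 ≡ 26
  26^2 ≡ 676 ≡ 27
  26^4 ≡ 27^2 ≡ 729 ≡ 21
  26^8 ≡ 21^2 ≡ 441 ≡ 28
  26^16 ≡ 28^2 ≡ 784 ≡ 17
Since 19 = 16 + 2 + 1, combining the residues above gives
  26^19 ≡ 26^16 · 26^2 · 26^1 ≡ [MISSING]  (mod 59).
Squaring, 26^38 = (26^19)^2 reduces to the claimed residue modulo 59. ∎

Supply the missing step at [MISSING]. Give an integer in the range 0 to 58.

16

26^16 · 26^2 · 26^1 ≡ 17 · 27 · 26 = 11934.
11934 mod 59 = 16, so 26^19 ≡ 16 (mod 59).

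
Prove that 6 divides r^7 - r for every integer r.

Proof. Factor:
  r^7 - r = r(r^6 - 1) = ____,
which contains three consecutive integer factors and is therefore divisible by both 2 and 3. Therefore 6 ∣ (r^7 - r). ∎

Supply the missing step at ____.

(r - 1)r(r + 1)(r^4 + r^2 + 1)

r^6 - 1 = (r^2 - 1)(r^4 + r^2 + 1), and r^2 - 1 = (r-1)(r+1).
So r(r^6 - 1) = (r - 1)r(r + 1)(r^4 + r^2 + 1).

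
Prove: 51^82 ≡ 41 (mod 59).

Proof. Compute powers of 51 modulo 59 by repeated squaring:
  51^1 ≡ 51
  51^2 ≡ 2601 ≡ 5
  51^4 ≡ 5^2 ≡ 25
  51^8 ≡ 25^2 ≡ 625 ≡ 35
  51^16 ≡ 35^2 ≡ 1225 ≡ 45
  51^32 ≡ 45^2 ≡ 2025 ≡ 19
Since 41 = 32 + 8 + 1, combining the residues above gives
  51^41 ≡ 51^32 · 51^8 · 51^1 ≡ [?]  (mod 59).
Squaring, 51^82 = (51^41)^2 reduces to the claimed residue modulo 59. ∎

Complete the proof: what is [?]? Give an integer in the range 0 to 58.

Multiply the listed residues: 19 · 35 · 51 = 665 → 33915.
Reducing modulo 59: 33915 = 574·59 + 49, so 51^41 ≡ 49.

49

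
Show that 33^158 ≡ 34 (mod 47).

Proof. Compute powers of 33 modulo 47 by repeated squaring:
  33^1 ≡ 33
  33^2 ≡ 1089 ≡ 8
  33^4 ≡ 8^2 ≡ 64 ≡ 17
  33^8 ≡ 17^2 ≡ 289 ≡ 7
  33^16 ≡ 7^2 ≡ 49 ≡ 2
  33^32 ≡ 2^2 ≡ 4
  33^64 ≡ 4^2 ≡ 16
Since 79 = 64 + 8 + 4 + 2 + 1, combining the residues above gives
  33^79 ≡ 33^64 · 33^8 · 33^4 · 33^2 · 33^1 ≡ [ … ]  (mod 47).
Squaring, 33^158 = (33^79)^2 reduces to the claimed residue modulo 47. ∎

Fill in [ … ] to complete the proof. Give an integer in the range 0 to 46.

Multiply the listed residues: 16 · 7 · 17 · 8 · 33 = 112 → 1904 → 15232 → 502656.
Reducing modulo 47: 502656 = 10694·47 + 38, so 33^79 ≡ 38.

38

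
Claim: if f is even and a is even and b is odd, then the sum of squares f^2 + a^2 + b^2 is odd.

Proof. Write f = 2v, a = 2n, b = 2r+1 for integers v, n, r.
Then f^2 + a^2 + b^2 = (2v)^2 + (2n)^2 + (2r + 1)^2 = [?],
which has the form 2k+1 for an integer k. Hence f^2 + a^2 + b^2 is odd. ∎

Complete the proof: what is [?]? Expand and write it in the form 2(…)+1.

Expanding: (2v)^2 + (2n)^2 + (2r + 1)^2 = 4n^2 + 4r^2 + 4r + 4v^2 + 1.
Every term except the constant is even, so this is 2(2n^2 + 2r^2 + 2r + 2v^2) + 1,
and 2n^2 + 2r^2 + 2r + 2v^2 ∈ ℤ gives the required form.

2(2n^2 + 2r^2 + 2r + 2v^2) + 1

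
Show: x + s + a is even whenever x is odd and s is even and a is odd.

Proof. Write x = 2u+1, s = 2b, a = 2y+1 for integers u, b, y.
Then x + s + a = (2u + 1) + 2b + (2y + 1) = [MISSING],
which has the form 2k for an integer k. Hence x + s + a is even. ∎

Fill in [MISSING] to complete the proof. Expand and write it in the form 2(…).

(2u + 1) + 2b + (2y + 1) = 2b + 2u + 2y + 2
= 2(b + u + y + 1).
Since b + u + y + 1 is an integer, the sum is of the form 2k for an integer k.

2(b + u + y + 1)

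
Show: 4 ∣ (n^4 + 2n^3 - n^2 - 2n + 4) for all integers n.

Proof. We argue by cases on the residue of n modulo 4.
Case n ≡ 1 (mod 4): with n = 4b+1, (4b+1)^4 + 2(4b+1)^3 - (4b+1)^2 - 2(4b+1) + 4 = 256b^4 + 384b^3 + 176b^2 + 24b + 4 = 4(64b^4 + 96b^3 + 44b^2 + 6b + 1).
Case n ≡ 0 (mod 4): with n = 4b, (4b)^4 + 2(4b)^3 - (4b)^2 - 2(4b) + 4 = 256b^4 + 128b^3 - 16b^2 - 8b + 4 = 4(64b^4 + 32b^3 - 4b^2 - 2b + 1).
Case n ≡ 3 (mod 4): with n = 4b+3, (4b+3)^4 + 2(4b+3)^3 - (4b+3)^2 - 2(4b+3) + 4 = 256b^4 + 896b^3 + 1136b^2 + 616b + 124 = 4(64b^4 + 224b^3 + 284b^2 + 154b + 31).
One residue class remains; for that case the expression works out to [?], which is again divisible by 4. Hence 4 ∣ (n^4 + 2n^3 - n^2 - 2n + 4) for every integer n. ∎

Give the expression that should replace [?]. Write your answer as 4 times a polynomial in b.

Only n ≡ 2 (mod 4) is unaccounted for. Put n = 4b+2:
(4b+2)^4 + 2(4b+2)^3 - (4b+2)^2 - 2(4b+2) + 4 expands to 256b^4 + 640b^3 + 560b^2 + 200b + 28,
and factoring out 4 leaves 4(64b^4 + 160b^3 + 140b^2 + 50b + 7).

4(64b^4 + 160b^3 + 140b^2 + 50b + 7)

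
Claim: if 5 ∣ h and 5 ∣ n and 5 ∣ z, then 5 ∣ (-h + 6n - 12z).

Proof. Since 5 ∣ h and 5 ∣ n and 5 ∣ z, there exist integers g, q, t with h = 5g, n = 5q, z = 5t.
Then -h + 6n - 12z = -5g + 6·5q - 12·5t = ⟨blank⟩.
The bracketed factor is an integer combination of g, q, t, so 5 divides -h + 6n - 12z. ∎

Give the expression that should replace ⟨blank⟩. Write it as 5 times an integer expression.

5(-g + 6q - 12t)

Each term has a factor of 5: -5g + 6·5q - 12·5t = 5·(-g + 6q - 12t).
Since -g + 6q - 12t is an integer, 5 ∣ (-h + 6n - 12z).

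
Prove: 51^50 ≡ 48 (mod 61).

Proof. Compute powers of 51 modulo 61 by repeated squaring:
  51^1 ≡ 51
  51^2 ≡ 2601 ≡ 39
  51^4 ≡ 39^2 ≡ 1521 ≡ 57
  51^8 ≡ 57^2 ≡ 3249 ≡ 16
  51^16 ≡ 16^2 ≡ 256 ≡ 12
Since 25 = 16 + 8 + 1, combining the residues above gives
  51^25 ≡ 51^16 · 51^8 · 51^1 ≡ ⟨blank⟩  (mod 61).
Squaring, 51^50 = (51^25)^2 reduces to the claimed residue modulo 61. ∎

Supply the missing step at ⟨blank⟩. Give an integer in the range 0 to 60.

32

51^16 · 51^8 · 51^1 ≡ 12 · 16 · 51 = 9792.
9792 mod 61 = 32, so 51^25 ≡ 32 (mod 61).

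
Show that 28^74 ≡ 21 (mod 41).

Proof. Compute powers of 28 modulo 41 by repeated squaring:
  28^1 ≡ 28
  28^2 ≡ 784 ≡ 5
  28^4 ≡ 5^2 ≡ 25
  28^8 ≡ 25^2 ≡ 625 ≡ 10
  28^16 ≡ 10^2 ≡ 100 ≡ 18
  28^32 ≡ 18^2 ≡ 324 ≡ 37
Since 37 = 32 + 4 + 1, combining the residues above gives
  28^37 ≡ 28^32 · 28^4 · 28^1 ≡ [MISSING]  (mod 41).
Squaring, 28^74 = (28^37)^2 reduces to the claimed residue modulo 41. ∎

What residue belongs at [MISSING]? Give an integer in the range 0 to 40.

29

Multiply the listed residues: 37 · 25 · 28 = 925 → 25900.
Reducing modulo 41: 25900 = 631·41 + 29, so 28^37 ≡ 29.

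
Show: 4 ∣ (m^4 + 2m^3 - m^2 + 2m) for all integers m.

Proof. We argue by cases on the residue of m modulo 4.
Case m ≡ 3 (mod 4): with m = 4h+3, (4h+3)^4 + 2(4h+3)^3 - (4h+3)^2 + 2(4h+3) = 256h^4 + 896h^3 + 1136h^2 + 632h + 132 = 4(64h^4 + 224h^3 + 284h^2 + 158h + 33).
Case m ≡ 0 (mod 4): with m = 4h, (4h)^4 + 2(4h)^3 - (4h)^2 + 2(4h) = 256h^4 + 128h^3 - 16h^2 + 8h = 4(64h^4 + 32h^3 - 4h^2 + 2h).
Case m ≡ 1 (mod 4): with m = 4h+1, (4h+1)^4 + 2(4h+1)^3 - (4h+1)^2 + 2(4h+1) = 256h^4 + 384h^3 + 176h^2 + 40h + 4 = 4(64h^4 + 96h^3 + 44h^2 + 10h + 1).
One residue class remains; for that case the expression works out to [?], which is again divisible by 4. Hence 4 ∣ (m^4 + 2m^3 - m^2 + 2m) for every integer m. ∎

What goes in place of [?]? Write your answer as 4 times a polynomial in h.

4(64h^4 + 160h^3 + 140h^2 + 54h + 8)

The residues treated are {3, 0, 1}, so the missing case is m ≡ 2 (mod 4); write m = 4h+2.
Then (4h+2)^4 + 2(4h+2)^3 - (4h+2)^2 + 2(4h+2) = 256h^4 + 640h^3 + 560h^2 + 216h + 32 = 4(64h^4 + 160h^3 + 140h^2 + 54h + 8).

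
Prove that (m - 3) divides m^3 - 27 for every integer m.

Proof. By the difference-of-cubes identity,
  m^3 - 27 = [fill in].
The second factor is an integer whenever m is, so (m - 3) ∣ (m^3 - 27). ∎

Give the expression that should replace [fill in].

(m - 3)(m^2 + 3m + 9)

a^3 - b^3 = (a - b)(a^2 + ab + b^2). With a = m, b = 3:
m^3 - 27 = (m - 3)(m^2 + 3m + 9).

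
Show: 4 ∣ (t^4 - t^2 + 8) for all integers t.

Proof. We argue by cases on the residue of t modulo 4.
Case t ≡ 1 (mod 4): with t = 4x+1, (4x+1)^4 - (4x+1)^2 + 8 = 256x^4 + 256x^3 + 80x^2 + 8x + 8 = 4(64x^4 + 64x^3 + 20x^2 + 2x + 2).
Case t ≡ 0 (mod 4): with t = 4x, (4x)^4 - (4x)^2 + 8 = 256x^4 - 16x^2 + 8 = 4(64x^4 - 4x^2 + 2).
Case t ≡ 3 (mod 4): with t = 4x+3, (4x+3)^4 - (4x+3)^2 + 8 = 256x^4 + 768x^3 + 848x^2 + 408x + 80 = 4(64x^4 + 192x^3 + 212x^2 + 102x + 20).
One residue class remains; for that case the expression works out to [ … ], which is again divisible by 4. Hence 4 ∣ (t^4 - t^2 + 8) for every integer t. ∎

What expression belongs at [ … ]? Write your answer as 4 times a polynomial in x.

The residues treated are {1, 0, 3}, so the missing case is t ≡ 2 (mod 4); write t = 4x+2.
Then (4x+2)^4 - (4x+2)^2 + 8 = 256x^4 + 512x^3 + 368x^2 + 112x + 20 = 4(64x^4 + 128x^3 + 92x^2 + 28x + 5).

4(64x^4 + 128x^3 + 92x^2 + 28x + 5)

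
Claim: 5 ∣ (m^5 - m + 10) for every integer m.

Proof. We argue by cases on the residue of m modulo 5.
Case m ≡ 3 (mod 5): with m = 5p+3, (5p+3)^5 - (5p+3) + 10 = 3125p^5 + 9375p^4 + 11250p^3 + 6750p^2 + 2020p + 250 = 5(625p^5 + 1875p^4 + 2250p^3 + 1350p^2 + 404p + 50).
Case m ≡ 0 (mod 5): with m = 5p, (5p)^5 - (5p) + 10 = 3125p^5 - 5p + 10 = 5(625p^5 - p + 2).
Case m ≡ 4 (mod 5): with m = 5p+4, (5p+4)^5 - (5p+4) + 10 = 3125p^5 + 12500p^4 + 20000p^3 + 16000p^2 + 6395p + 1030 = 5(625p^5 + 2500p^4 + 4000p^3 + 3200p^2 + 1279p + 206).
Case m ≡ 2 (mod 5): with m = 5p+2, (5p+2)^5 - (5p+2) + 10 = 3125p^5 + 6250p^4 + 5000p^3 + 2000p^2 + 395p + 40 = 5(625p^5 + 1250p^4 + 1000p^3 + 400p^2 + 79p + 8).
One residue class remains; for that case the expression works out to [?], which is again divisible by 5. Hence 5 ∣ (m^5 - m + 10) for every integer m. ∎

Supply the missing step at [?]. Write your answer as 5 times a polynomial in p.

The residues treated are {3, 0, 4, 2}, so the missing case is m ≡ 1 (mod 5); write m = 5p+1.
Then (5p+1)^5 - (5p+1) + 10 = 3125p^5 + 3125p^4 + 1250p^3 + 250p^2 + 20p + 10 = 5(625p^5 + 625p^4 + 250p^3 + 50p^2 + 4p + 2).

5(625p^5 + 625p^4 + 250p^3 + 50p^2 + 4p + 2)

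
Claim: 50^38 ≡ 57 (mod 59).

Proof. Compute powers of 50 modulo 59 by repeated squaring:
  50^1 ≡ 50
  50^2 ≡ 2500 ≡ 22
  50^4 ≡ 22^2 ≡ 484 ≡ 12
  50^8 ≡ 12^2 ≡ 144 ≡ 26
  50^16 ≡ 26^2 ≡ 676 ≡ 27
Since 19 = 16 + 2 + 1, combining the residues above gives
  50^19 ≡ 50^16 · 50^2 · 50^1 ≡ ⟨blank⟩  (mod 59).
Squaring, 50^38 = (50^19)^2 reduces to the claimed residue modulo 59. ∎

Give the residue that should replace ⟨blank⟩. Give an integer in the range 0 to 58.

23

50^16 · 50^2 · 50^1 ≡ 27 · 22 · 50 = 29700.
29700 mod 59 = 23, so 50^19 ≡ 23 (mod 59).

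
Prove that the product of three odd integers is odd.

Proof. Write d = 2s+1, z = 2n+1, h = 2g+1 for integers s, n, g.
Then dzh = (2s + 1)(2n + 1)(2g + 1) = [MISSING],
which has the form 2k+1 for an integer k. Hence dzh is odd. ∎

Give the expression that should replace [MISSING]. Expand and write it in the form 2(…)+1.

Expanding: (2s + 1)(2n + 1)(2g + 1) = 8gns + 4gn + 4gs + 2g + 4ns + 2n + 2s + 1.
Every term except the constant is even, so this is 2(4gns + 2gn + 2gs + g + 2ns + n + s) + 1,
and 4gns + 2gn + 2gs + g + 2ns + n + s ∈ ℤ gives the required form.

2(4gns + 2gn + 2gs + g + 2ns + n + s) + 1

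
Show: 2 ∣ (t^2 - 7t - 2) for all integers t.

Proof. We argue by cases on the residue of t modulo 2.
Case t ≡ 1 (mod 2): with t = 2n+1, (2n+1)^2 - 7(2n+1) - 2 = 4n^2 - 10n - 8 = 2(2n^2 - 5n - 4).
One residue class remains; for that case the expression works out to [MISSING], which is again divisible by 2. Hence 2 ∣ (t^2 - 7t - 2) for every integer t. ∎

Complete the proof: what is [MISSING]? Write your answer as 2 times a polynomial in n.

Only t ≡ 0 (mod 2) is unaccounted for. Put t = 2n:
(2n)^2 - 7(2n) - 2 expands to 4n^2 - 14n - 2,
and factoring out 2 leaves 2(2n^2 - 7n - 1).

2(2n^2 - 7n - 1)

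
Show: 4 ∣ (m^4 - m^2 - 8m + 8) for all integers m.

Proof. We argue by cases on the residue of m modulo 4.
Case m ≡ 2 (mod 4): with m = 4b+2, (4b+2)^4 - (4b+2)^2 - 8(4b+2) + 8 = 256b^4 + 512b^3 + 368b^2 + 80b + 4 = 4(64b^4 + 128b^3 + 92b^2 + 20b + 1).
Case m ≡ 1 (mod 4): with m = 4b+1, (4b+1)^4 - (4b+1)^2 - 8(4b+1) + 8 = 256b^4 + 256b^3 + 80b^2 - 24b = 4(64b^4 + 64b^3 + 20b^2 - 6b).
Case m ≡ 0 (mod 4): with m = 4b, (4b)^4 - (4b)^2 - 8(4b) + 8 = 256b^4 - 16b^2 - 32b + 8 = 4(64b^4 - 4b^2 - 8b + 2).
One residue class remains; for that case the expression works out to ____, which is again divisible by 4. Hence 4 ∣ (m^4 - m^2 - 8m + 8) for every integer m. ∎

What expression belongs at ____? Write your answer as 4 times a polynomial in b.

The residues treated are {2, 1, 0}, so the missing case is m ≡ 3 (mod 4); write m = 4b+3.
Then (4b+3)^4 - (4b+3)^2 - 8(4b+3) + 8 = 256b^4 + 768b^3 + 848b^2 + 376b + 56 = 4(64b^4 + 192b^3 + 212b^2 + 94b + 14).

4(64b^4 + 192b^3 + 212b^2 + 94b + 14)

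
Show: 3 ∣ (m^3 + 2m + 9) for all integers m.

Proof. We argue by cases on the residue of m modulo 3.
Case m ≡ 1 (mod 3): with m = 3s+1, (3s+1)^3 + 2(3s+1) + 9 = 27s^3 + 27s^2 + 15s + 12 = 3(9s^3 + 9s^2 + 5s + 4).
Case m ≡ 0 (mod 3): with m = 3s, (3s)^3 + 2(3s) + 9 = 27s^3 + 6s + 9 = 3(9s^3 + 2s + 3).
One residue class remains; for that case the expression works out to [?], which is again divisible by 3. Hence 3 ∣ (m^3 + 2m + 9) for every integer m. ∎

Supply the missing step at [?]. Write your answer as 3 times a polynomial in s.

3(9s^3 + 18s^2 + 14s + 7)

Only m ≡ 2 (mod 3) is unaccounted for. Put m = 3s+2:
(3s+2)^3 + 2(3s+2) + 9 expands to 27s^3 + 54s^2 + 42s + 21,
and factoring out 3 leaves 3(9s^3 + 18s^2 + 14s + 7).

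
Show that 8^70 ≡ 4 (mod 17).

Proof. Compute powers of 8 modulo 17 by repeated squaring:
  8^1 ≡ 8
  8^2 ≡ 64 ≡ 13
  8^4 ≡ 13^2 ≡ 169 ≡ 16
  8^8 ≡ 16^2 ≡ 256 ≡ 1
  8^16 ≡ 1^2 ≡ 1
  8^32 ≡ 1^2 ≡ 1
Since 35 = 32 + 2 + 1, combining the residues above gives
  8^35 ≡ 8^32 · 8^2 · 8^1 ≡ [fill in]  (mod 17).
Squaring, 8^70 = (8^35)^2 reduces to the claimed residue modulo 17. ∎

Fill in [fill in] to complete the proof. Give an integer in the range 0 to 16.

8^32 · 8^2 · 8^1 ≡ 1 · 13 · 8 = 104.
104 mod 17 = 2, so 8^35 ≡ 2 (mod 17).

2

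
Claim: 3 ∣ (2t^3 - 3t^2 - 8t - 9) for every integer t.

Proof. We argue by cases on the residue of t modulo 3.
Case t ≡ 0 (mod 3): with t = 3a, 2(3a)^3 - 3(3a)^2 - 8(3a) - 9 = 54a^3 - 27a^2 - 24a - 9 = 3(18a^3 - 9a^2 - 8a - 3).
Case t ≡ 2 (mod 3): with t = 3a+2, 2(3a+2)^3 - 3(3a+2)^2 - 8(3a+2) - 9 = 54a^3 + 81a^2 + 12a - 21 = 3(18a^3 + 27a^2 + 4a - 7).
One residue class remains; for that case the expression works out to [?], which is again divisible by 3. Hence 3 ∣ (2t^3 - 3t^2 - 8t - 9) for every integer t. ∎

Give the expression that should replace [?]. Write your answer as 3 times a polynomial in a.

The residues treated are {0, 2}, so the missing case is t ≡ 1 (mod 3); write t = 3a+1.
Then 2(3a+1)^3 - 3(3a+1)^2 - 8(3a+1) - 9 = 54a^3 + 27a^2 - 24a - 18 = 3(18a^3 + 9a^2 - 8a - 6).

3(18a^3 + 9a^2 - 8a - 6)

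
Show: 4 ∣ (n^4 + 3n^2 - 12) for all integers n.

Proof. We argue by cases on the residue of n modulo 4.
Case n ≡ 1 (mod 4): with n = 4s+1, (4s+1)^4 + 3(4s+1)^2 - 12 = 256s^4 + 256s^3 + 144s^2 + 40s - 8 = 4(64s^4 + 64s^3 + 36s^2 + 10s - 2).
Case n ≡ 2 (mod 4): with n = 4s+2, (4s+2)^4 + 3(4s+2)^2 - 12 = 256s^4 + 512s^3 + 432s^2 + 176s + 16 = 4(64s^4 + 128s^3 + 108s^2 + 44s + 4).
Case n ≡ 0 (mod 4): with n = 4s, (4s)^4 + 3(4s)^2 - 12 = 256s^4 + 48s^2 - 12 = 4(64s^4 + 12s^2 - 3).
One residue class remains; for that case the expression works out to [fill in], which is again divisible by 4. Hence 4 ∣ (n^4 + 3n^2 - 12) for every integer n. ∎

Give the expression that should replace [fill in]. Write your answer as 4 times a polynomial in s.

Only n ≡ 3 (mod 4) is unaccounted for. Put n = 4s+3:
(4s+3)^4 + 3(4s+3)^2 - 12 expands to 256s^4 + 768s^3 + 912s^2 + 504s + 96,
and factoring out 4 leaves 4(64s^4 + 192s^3 + 228s^2 + 126s + 24).

4(64s^4 + 192s^3 + 228s^2 + 126s + 24)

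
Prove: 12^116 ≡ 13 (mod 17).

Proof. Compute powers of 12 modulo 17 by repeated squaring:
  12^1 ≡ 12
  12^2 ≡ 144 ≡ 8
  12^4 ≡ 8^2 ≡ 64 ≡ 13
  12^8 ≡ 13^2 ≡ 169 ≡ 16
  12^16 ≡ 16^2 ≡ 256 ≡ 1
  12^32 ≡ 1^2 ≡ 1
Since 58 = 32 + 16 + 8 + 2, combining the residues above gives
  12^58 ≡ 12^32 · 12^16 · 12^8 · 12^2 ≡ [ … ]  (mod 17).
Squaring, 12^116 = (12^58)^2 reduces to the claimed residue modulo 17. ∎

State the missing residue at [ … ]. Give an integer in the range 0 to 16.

9

Multiply the listed residues: 1 · 1 · 16 · 8 = 1 → 16 → 128.
Reducing modulo 17: 128 = 7·17 + 9, so 12^58 ≡ 9.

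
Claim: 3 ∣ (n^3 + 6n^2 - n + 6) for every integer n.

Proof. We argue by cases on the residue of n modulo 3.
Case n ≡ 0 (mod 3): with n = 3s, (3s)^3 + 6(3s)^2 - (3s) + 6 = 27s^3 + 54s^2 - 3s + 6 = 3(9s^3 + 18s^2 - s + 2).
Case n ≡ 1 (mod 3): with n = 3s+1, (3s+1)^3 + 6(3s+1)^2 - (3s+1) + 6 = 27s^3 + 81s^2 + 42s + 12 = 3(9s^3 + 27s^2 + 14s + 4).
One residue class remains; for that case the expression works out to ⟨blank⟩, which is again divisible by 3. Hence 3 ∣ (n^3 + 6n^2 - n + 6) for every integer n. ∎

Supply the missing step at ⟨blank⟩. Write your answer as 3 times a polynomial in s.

The residues treated are {0, 1}, so the missing case is n ≡ 2 (mod 3); write n = 3s+2.
Then (3s+2)^3 + 6(3s+2)^2 - (3s+2) + 6 = 27s^3 + 108s^2 + 105s + 36 = 3(9s^3 + 36s^2 + 35s + 12).

3(9s^3 + 36s^2 + 35s + 12)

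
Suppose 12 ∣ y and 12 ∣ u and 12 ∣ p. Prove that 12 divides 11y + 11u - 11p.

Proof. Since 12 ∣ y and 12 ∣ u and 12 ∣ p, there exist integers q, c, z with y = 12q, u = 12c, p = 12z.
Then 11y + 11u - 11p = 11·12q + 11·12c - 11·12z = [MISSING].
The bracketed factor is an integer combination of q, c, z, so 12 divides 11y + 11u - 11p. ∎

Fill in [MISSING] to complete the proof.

12(11c + 11q - 11z)

Pull the common 12 out of every term: 11·12q + 11·12c - 11·12z = 12(11c + 11q - 11z).
11c + 11q - 11z is an integer, which exhibits the divisibility.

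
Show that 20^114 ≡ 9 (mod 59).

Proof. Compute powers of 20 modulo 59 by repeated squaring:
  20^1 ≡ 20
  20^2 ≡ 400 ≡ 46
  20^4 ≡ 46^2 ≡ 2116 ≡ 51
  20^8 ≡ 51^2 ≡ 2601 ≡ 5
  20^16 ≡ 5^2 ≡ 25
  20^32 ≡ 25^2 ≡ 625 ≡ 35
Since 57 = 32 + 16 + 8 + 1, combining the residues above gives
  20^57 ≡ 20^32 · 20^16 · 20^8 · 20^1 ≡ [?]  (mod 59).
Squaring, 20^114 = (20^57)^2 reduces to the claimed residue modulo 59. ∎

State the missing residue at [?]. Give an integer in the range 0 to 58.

Multiply the listed residues: 35 · 25 · 5 · 20 = 875 → 4375 → 87500.
Reducing modulo 59: 87500 = 1483·59 + 3, so 20^57 ≡ 3.

3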